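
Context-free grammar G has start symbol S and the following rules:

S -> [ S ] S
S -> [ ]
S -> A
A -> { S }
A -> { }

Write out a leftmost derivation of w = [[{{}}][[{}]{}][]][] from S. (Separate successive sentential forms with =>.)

S => [S]S   [S -> [ S ] S]
[S]S => [[S]S]S   [S -> [ S ] S]
[[S]S]S => [[A]S]S   [S -> A]
[[A]S]S => [[{S}]S]S   [A -> { S }]
[[{S}]S]S => [[{A}]S]S   [S -> A]
[[{A}]S]S => [[{{}}]S]S   [A -> { }]
[[{{}}]S]S => [[{{}}][S]S]S   [S -> [ S ] S]
[[{{}}][S]S]S => [[{{}}][[S]S]S]S   [S -> [ S ] S]
[[{{}}][[S]S]S]S => [[{{}}][[A]S]S]S   [S -> A]
[[{{}}][[A]S]S]S => [[{{}}][[{}]S]S]S   [A -> { }]
[[{{}}][[{}]S]S]S => [[{{}}][[{}]A]S]S   [S -> A]
[[{{}}][[{}]A]S]S => [[{{}}][[{}]{}]S]S   [A -> { }]
[[{{}}][[{}]{}]S]S => [[{{}}][[{}]{}][]]S   [S -> [ ]]
[[{{}}][[{}]{}][]]S => [[{{}}][[{}]{}][]][]   [S -> [ ]]

S => [S]S => [[S]S]S => [[A]S]S => [[{S}]S]S => [[{A}]S]S => [[{{}}]S]S => [[{{}}][S]S]S => [[{{}}][[S]S]S]S => [[{{}}][[A]S]S]S => [[{{}}][[{}]S]S]S => [[{{}}][[{}]A]S]S => [[{{}}][[{}]{}]S]S => [[{{}}][[{}]{}][]]S => [[{{}}][[{}]{}][]][]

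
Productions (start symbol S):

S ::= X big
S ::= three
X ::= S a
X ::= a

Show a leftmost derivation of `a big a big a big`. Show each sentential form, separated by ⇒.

S ⇒ X big   [S ::= X big]
X big ⇒ S a big   [X ::= S a]
S a big ⇒ X big a big   [S ::= X big]
X big a big ⇒ S a big a big   [X ::= S a]
S a big a big ⇒ X big a big a big   [S ::= X big]
X big a big a big ⇒ a big a big a big   [X ::= a]

S ⇒ X big ⇒ S a big ⇒ X big a big ⇒ S a big a big ⇒ X big a big a big ⇒ a big a big a big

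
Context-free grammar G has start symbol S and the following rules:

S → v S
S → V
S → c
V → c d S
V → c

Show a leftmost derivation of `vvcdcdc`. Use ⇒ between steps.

S⇒vS⇒vvS⇒vvV⇒vvcdS⇒vvcdV⇒vvcdcdS⇒vvcdcdc

S ⇒ vS   [S → v S]
vS ⇒ vvS   [S → v S]
vvS ⇒ vvV   [S → V]
vvV ⇒ vvcdS   [V → c d S]
vvcdS ⇒ vvcdV   [S → V]
vvcdV ⇒ vvcdcdS   [V → c d S]
vvcdcdS ⇒ vvcdcdc   [S → c]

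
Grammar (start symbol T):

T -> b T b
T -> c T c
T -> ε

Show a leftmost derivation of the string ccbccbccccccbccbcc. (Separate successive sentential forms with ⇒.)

T ⇒ cTc ⇒ ccTcc ⇒ ccbTbcc ⇒ ccbcTcbcc ⇒ ccbccTccbcc ⇒ ccbccbTbccbcc ⇒ ccbccbcTcbccbcc ⇒ ccbccbccTccbccbcc ⇒ ccbccbcccTcccbccbcc ⇒ ccbccbccccccbccbcc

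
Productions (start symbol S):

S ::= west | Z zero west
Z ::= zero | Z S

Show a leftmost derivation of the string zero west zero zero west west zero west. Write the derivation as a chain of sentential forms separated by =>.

S => Z zero west   [S ::= Z zero west]
Z zero west => Z S zero west   [Z ::= Z S]
Z S zero west => Z S S zero west   [Z ::= Z S]
Z S S zero west => Z S S S zero west   [Z ::= Z S]
Z S S S zero west => zero S S S zero west   [Z ::= zero]
zero S S S zero west => zero west S S zero west   [S ::= west]
zero west S S zero west => zero west Z zero west S zero west   [S ::= Z zero west]
zero west Z zero west S zero west => zero west zero zero west S zero west   [Z ::= zero]
zero west zero zero west S zero west => zero west zero zero west west zero west   [S ::= west]

S => Z zero west => Z S zero west => Z S S zero west => Z S S S zero west => zero S S S zero west => zero west S S zero west => zero west Z zero west S zero west => zero west zero zero west S zero west => zero west zero zero west west zero west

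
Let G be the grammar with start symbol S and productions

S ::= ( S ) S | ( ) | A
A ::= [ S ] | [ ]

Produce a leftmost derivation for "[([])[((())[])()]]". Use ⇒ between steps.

S ⇒ A   [S ::= A]
A ⇒ [S]   [A ::= [ S ]]
[S] ⇒ [(S)S]   [S ::= ( S ) S]
[(S)S] ⇒ [(A)S]   [S ::= A]
[(A)S] ⇒ [([])S]   [A ::= [ ]]
[([])S] ⇒ [([])A]   [S ::= A]
[([])A] ⇒ [([])[S]]   [A ::= [ S ]]
[([])[S]] ⇒ [([])[(S)S]]   [S ::= ( S ) S]
[([])[(S)S]] ⇒ [([])[((S)S)S]]   [S ::= ( S ) S]
[([])[((S)S)S]] ⇒ [([])[((())S)S]]   [S ::= ( )]
[([])[((())S)S]] ⇒ [([])[((())A)S]]   [S ::= A]
[([])[((())A)S]] ⇒ [([])[((())[])S]]   [A ::= [ ]]
[([])[((())[])S]] ⇒ [([])[((())[])()]]   [S ::= ( )]

S ⇒ A ⇒ [S] ⇒ [(S)S] ⇒ [(A)S] ⇒ [([])S] ⇒ [([])A] ⇒ [([])[S]] ⇒ [([])[(S)S]] ⇒ [([])[((S)S)S]] ⇒ [([])[((())S)S]] ⇒ [([])[((())A)S]] ⇒ [([])[((())[])S]] ⇒ [([])[((())[])()]]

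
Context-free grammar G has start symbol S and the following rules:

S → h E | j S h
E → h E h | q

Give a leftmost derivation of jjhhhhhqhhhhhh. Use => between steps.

S => jSh => jjShh => jjhEhh => jjhhEhhh => jjhhhEhhhh => jjhhhhEhhhhh => jjhhhhhEhhhhhh => jjhhhhhqhhhhhh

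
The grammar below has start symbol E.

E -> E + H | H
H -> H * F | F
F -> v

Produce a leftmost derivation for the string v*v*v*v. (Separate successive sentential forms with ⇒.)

E⇒H⇒H*F⇒H*F*F⇒H*F*F*F⇒F*F*F*F⇒v*F*F*F⇒v*v*F*F⇒v*v*v*F⇒v*v*v*v

E ⇒ H   [E -> H]
H ⇒ H*F   [H -> H * F]
H*F ⇒ H*F*F   [H -> H * F]
H*F*F ⇒ H*F*F*F   [H -> H * F]
H*F*F*F ⇒ F*F*F*F   [H -> F]
F*F*F*F ⇒ v*F*F*F   [F -> v]
v*F*F*F ⇒ v*v*F*F   [F -> v]
v*v*F*F ⇒ v*v*v*F   [F -> v]
v*v*v*F ⇒ v*v*v*v   [F -> v]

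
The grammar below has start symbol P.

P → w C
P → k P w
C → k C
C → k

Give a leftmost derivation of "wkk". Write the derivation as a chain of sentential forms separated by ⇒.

P ⇒ wC ⇒ wkC ⇒ wkk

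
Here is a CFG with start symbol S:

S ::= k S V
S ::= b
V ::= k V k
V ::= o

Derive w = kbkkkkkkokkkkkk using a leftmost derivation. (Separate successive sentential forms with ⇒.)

S⇒kSV⇒kbV⇒kbkVk⇒kbkkVkk⇒kbkkkVkkk⇒kbkkkkVkkkk⇒kbkkkkkVkkkkk⇒kbkkkkkkVkkkkkk⇒kbkkkkkkokkkkkk

S ⇒ kSV   [S ::= k S V]
kSV ⇒ kbV   [S ::= b]
kbV ⇒ kbkVk   [V ::= k V k]
kbkVk ⇒ kbkkVkk   [V ::= k V k]
kbkkVkk ⇒ kbkkkVkkk   [V ::= k V k]
kbkkkVkkk ⇒ kbkkkkVkkkk   [V ::= k V k]
kbkkkkVkkkk ⇒ kbkkkkkVkkkkk   [V ::= k V k]
kbkkkkkVkkkkk ⇒ kbkkkkkkVkkkkkk   [V ::= k V k]
kbkkkkkkVkkkkkk ⇒ kbkkkkkkokkkkkk   [V ::= o]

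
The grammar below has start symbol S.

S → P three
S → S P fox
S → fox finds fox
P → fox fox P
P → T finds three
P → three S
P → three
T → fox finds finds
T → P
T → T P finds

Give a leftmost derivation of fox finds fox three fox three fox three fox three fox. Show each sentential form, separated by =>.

S => S P fox => S P fox P fox => S P fox P fox P fox => S P fox P fox P fox P fox => fox finds fox P fox P fox P fox P fox => fox finds fox three fox P fox P fox P fox => fox finds fox three fox three fox P fox P fox => fox finds fox three fox three fox three fox P fox => fox finds fox three fox three fox three fox three fox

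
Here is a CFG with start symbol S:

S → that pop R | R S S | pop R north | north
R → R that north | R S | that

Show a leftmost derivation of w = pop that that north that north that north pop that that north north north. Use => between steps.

S => pop R north => pop R S north => pop R that north S north => pop R that north that north S north => pop R that north that north that north S north => pop that that north that north that north S north => pop that that north that north that north pop R north north => pop that that north that north that north pop R that north north north => pop that that north that north that north pop that that north north north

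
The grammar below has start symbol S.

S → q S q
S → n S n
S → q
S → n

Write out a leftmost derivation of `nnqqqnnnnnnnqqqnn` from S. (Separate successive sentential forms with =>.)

S=>nSn=>nnSnn=>nnqSqnn=>nnqqSqqnn=>nnqqqSqqqnn=>nnqqqnSnqqqnn=>nnqqqnnSnnqqqnn=>nnqqqnnnSnnnqqqnn=>nnqqqnnnnnnnqqqnn

S => nSn   [S → n S n]
nSn => nnSnn   [S → n S n]
nnSnn => nnqSqnn   [S → q S q]
nnqSqnn => nnqqSqqnn   [S → q S q]
nnqqSqqnn => nnqqqSqqqnn   [S → q S q]
nnqqqSqqqnn => nnqqqnSnqqqnn   [S → n S n]
nnqqqnSnqqqnn => nnqqqnnSnnqqqnn   [S → n S n]
nnqqqnnSnnqqqnn => nnqqqnnnSnnnqqqnn   [S → n S n]
nnqqqnnnSnnnqqqnn => nnqqqnnnnnnnqqqnn   [S → n]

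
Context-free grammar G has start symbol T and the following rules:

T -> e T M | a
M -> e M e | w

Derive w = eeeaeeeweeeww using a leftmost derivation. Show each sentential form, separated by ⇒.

T ⇒ eTM ⇒ eeTMM ⇒ eeeTMMM ⇒ eeeaMMM ⇒ eeeaeMeMM ⇒ eeeaeeMeeMM ⇒ eeeaeeeMeeeMM ⇒ eeeaeeeweeeMM ⇒ eeeaeeeweeewM ⇒ eeeaeeeweeeww

T ⇒ eTM   [T -> e T M]
eTM ⇒ eeTMM   [T -> e T M]
eeTMM ⇒ eeeTMMM   [T -> e T M]
eeeTMMM ⇒ eeeaMMM   [T -> a]
eeeaMMM ⇒ eeeaeMeMM   [M -> e M e]
eeeaeMeMM ⇒ eeeaeeMeeMM   [M -> e M e]
eeeaeeMeeMM ⇒ eeeaeeeMeeeMM   [M -> e M e]
eeeaeeeMeeeMM ⇒ eeeaeeeweeeMM   [M -> w]
eeeaeeeweeeMM ⇒ eeeaeeeweeewM   [M -> w]
eeeaeeeweeewM ⇒ eeeaeeeweeeww   [M -> w]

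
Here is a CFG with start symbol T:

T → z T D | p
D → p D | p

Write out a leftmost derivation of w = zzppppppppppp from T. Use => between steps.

T => zTD   [T → z T D]
zTD => zzTDD   [T → z T D]
zzTDD => zzpDD   [T → p]
zzpDD => zzppDD   [D → p D]
zzppDD => zzpppDD   [D → p D]
zzpppDD => zzppppDD   [D → p D]
zzppppDD => zzpppppDD   [D → p D]
zzpppppDD => zzppppppDD   [D → p D]
zzppppppDD => zzpppppppDD   [D → p D]
zzpppppppDD => zzppppppppDD   [D → p D]
zzppppppppDD => zzpppppppppDD   [D → p D]
zzpppppppppDD => zzppppppppppD   [D → p]
zzppppppppppD => zzppppppppppp   [D → p]

T=>zTD=>zzTDD=>zzpDD=>zzppDD=>zzpppDD=>zzppppDD=>zzpppppDD=>zzppppppDD=>zzpppppppDD=>zzppppppppDD=>zzpppppppppDD=>zzppppppppppD=>zzppppppppppp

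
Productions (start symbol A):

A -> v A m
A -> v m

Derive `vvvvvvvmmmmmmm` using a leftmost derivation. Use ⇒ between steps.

A⇒vAm⇒vvAmm⇒vvvAmmm⇒vvvvAmmmm⇒vvvvvAmmmmm⇒vvvvvvAmmmmmm⇒vvvvvvvmmmmmmm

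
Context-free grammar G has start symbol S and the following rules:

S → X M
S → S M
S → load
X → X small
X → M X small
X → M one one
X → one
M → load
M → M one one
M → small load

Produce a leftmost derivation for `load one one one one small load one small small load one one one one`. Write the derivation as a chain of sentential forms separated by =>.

S => X M => M X small M => M one one X small M => M one one one one X small M => load one one one one X small M => load one one one one M X small small M => load one one one one small load X small small M => load one one one one small load one small small M => load one one one one small load one small small M one one => load one one one one small load one small small M one one one one => load one one one one small load one small small load one one one one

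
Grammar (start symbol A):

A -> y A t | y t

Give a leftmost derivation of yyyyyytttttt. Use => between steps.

A => yAt => yyAtt => yyyAttt => yyyyAtttt => yyyyyAttttt => yyyyyytttttt

A => yAt   [A -> y A t]
yAt => yyAtt   [A -> y A t]
yyAtt => yyyAttt   [A -> y A t]
yyyAttt => yyyyAtttt   [A -> y A t]
yyyyAtttt => yyyyyAttttt   [A -> y A t]
yyyyyAttttt => yyyyyytttttt   [A -> y t]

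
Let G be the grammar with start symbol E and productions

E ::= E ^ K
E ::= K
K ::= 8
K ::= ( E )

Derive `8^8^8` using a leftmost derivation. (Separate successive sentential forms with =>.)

E=>E^K=>E^K^K=>K^K^K=>8^K^K=>8^8^K=>8^8^8

E => E^K   [E ::= E ^ K]
E^K => E^K^K   [E ::= E ^ K]
E^K^K => K^K^K   [E ::= K]
K^K^K => 8^K^K   [K ::= 8]
8^K^K => 8^8^K   [K ::= 8]
8^8^K => 8^8^8   [K ::= 8]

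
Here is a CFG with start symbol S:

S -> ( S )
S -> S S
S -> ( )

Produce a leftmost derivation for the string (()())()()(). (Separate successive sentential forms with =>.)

S => SS => SSS => SSSS => (S)SSS => (SS)SSS => (()S)SSS => (()())SSS => (()())()SS => (()())()()S => (()())()()()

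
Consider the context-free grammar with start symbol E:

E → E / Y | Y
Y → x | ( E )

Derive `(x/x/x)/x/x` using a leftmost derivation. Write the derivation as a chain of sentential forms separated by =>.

E => E/Y   [E → E / Y]
E/Y => E/Y/Y   [E → E / Y]
E/Y/Y => Y/Y/Y   [E → Y]
Y/Y/Y => (E)/Y/Y   [Y → ( E )]
(E)/Y/Y => (E/Y)/Y/Y   [E → E / Y]
(E/Y)/Y/Y => (E/Y/Y)/Y/Y   [E → E / Y]
(E/Y/Y)/Y/Y => (Y/Y/Y)/Y/Y   [E → Y]
(Y/Y/Y)/Y/Y => (x/Y/Y)/Y/Y   [Y → x]
(x/Y/Y)/Y/Y => (x/x/Y)/Y/Y   [Y → x]
(x/x/Y)/Y/Y => (x/x/x)/Y/Y   [Y → x]
(x/x/x)/Y/Y => (x/x/x)/x/Y   [Y → x]
(x/x/x)/x/Y => (x/x/x)/x/x   [Y → x]

E => E/Y => E/Y/Y => Y/Y/Y => (E)/Y/Y => (E/Y)/Y/Y => (E/Y/Y)/Y/Y => (Y/Y/Y)/Y/Y => (x/Y/Y)/Y/Y => (x/x/Y)/Y/Y => (x/x/x)/Y/Y => (x/x/x)/x/Y => (x/x/x)/x/x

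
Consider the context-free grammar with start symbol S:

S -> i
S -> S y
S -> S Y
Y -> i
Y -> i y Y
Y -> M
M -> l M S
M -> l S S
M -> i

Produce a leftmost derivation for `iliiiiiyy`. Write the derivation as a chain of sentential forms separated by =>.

S=>Sy=>Syy=>SYyy=>SYYyy=>SYYYyy=>SYYYYyy=>iYYYYyy=>iMYYYyy=>ilSSYYYyy=>iliSYYYyy=>iliiYYYyy=>iliiiYYyy=>iliiiiYyy=>iliiiiiyy

S => Sy   [S -> S y]
Sy => Syy   [S -> S y]
Syy => SYyy   [S -> S Y]
SYyy => SYYyy   [S -> S Y]
SYYyy => SYYYyy   [S -> S Y]
SYYYyy => SYYYYyy   [S -> S Y]
SYYYYyy => iYYYYyy   [S -> i]
iYYYYyy => iMYYYyy   [Y -> M]
iMYYYyy => ilSSYYYyy   [M -> l S S]
ilSSYYYyy => iliSYYYyy   [S -> i]
iliSYYYyy => iliiYYYyy   [S -> i]
iliiYYYyy => iliiiYYyy   [Y -> i]
iliiiYYyy => iliiiiYyy   [Y -> i]
iliiiiYyy => iliiiiiyy   [Y -> i]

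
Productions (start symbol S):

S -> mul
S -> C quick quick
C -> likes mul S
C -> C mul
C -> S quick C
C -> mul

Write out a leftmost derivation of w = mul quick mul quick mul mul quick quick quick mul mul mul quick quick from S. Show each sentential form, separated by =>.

S => C quick quick => S quick C quick quick => mul quick C quick quick => mul quick C mul quick quick => mul quick S quick C mul quick quick => mul quick mul quick C mul quick quick => mul quick mul quick C mul mul quick quick => mul quick mul quick S quick C mul mul quick quick => mul quick mul quick C quick quick quick C mul mul quick quick => mul quick mul quick C mul quick quick quick C mul mul quick quick => mul quick mul quick mul mul quick quick quick C mul mul quick quick => mul quick mul quick mul mul quick quick quick mul mul mul quick quick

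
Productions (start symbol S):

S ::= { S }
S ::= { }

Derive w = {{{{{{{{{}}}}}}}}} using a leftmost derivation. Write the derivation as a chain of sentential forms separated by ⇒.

S⇒{S}⇒{{S}}⇒{{{S}}}⇒{{{{S}}}}⇒{{{{{S}}}}}⇒{{{{{{S}}}}}}⇒{{{{{{{S}}}}}}}⇒{{{{{{{{S}}}}}}}}⇒{{{{{{{{{}}}}}}}}}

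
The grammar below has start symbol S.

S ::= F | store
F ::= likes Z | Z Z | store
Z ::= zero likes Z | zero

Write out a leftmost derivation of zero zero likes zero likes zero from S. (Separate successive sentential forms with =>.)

S => F => Z Z => zero Z => zero zero likes Z => zero zero likes zero likes Z => zero zero likes zero likes zero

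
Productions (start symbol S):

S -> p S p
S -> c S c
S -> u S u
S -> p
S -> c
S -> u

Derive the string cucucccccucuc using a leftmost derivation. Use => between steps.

S=>cSc=>cuSuc=>cucScuc=>cucuSucuc=>cucucScucuc=>cucuccSccucuc=>cucucccccucuc

S => cSc   [S -> c S c]
cSc => cuSuc   [S -> u S u]
cuSuc => cucScuc   [S -> c S c]
cucScuc => cucuSucuc   [S -> u S u]
cucuSucuc => cucucScucuc   [S -> c S c]
cucucScucuc => cucuccSccucuc   [S -> c S c]
cucuccSccucuc => cucucccccucuc   [S -> c]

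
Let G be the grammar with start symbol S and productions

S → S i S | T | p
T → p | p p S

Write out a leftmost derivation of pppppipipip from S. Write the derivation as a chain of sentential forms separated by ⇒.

S⇒SiS⇒SiSiS⇒TiSiS⇒ppSiSiS⇒ppTiSiS⇒ppppSiSiS⇒pppppiSiS⇒pppppiSiSiS⇒pppppipiSiS⇒pppppipipiS⇒pppppipipiT⇒pppppipipip

S ⇒ SiS   [S → S i S]
SiS ⇒ SiSiS   [S → S i S]
SiSiS ⇒ TiSiS   [S → T]
TiSiS ⇒ ppSiSiS   [T → p p S]
ppSiSiS ⇒ ppTiSiS   [S → T]
ppTiSiS ⇒ ppppSiSiS   [T → p p S]
ppppSiSiS ⇒ pppppiSiS   [S → p]
pppppiSiS ⇒ pppppiSiSiS   [S → S i S]
pppppiSiSiS ⇒ pppppipiSiS   [S → p]
pppppipiSiS ⇒ pppppipipiS   [S → p]
pppppipipiS ⇒ pppppipipiT   [S → T]
pppppipipiT ⇒ pppppipipip   [T → p]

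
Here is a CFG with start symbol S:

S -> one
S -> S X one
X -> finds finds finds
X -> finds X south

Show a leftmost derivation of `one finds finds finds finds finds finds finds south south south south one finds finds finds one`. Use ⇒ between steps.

S ⇒ S X one ⇒ S X one X one ⇒ one X one X one ⇒ one finds X south one X one ⇒ one finds finds X south south one X one ⇒ one finds finds finds X south south south one X one ⇒ one finds finds finds finds X south south south south one X one ⇒ one finds finds finds finds finds finds finds south south south south one X one ⇒ one finds finds finds finds finds finds finds south south south south one finds finds finds one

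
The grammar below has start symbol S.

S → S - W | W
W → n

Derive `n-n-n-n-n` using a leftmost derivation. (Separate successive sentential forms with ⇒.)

S ⇒ S-W   [S → S - W]
S-W ⇒ S-W-W   [S → S - W]
S-W-W ⇒ S-W-W-W   [S → S - W]
S-W-W-W ⇒ S-W-W-W-W   [S → S - W]
S-W-W-W-W ⇒ W-W-W-W-W   [S → W]
W-W-W-W-W ⇒ n-W-W-W-W   [W → n]
n-W-W-W-W ⇒ n-n-W-W-W   [W → n]
n-n-W-W-W ⇒ n-n-n-W-W   [W → n]
n-n-n-W-W ⇒ n-n-n-n-W   [W → n]
n-n-n-n-W ⇒ n-n-n-n-n   [W → n]

S ⇒ S-W ⇒ S-W-W ⇒ S-W-W-W ⇒ S-W-W-W-W ⇒ W-W-W-W-W ⇒ n-W-W-W-W ⇒ n-n-W-W-W ⇒ n-n-n-W-W ⇒ n-n-n-n-W ⇒ n-n-n-n-n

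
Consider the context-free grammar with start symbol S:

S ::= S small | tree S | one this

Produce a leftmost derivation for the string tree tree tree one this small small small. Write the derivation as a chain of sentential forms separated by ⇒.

S ⇒ S small   [S ::= S small]
S small ⇒ tree S small   [S ::= tree S]
tree S small ⇒ tree S small small   [S ::= S small]
tree S small small ⇒ tree tree S small small   [S ::= tree S]
tree tree S small small ⇒ tree tree S small small small   [S ::= S small]
tree tree S small small small ⇒ tree tree tree S small small small   [S ::= tree S]
tree tree tree S small small small ⇒ tree tree tree one this small small small   [S ::= one this]

S ⇒ S small ⇒ tree S small ⇒ tree S small small ⇒ tree tree S small small ⇒ tree tree S small small small ⇒ tree tree tree S small small small ⇒ tree tree tree one this small small small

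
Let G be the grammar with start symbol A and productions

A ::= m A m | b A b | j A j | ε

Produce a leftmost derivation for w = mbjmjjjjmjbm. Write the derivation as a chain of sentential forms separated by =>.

A => mAm => mbAbm => mbjAjbm => mbjmAmjbm => mbjmjAjmjbm => mbjmjjAjjmjbm => mbjmjjjjmjbm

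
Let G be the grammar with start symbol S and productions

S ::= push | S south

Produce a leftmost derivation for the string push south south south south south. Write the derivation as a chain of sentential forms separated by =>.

S => S south => S south south => S south south south => S south south south south => S south south south south south => push south south south south south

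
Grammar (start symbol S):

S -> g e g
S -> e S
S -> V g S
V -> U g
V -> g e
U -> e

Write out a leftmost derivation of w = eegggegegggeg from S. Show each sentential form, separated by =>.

S => eS   [S -> e S]
eS => eVgS   [S -> V g S]
eVgS => eUggS   [V -> U g]
eUggS => eeggS   [U -> e]
eeggS => eeggVgS   [S -> V g S]
eeggVgS => eegggegS   [V -> g e]
eegggegS => eegggegVgS   [S -> V g S]
eegggegVgS => eegggegUggS   [V -> U g]
eegggegUggS => eegggegeggS   [U -> e]
eegggegeggS => eegggegegggeg   [S -> g e g]

S => eS => eVgS => eUggS => eeggS => eeggVgS => eegggegS => eegggegVgS => eegggegUggS => eegggegeggS => eegggegegggeg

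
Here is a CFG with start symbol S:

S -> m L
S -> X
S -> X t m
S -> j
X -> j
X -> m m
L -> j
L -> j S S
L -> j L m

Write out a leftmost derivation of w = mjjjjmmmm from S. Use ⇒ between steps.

S ⇒ mL   [S -> m L]
mL ⇒ mjLm   [L -> j L m]
mjLm ⇒ mjjLmm   [L -> j L m]
mjjLmm ⇒ mjjjSSmm   [L -> j S S]
mjjjSSmm ⇒ mjjjXSmm   [S -> X]
mjjjXSmm ⇒ mjjjjSmm   [X -> j]
mjjjjSmm ⇒ mjjjjXmm   [S -> X]
mjjjjXmm ⇒ mjjjjmmmm   [X -> m m]

S⇒mL⇒mjLm⇒mjjLmm⇒mjjjSSmm⇒mjjjXSmm⇒mjjjjSmm⇒mjjjjXmm⇒mjjjjmmmm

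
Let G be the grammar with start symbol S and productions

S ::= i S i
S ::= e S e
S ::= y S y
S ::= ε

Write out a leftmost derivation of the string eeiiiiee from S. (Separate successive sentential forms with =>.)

S => eSe => eeSee => eeiSiee => eeiiSiiee => eeiiiiee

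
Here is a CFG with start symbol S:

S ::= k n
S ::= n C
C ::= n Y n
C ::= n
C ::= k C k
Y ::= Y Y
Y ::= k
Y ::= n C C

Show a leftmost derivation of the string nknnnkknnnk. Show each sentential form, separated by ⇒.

S ⇒ nC   [S ::= n C]
nC ⇒ nkCk   [C ::= k C k]
nkCk ⇒ nknYnk   [C ::= n Y n]
nknYnk ⇒ nknnCCnk   [Y ::= n C C]
nknnCCnk ⇒ nknnnYnCnk   [C ::= n Y n]
nknnnYnCnk ⇒ nknnnYYnCnk   [Y ::= Y Y]
nknnnYYnCnk ⇒ nknnnkYnCnk   [Y ::= k]
nknnnkYnCnk ⇒ nknnnkknCnk   [Y ::= k]
nknnnkknCnk ⇒ nknnnkknnnk   [C ::= n]

S ⇒ nC ⇒ nkCk ⇒ nknYnk ⇒ nknnCCnk ⇒ nknnnYnCnk ⇒ nknnnYYnCnk ⇒ nknnnkYnCnk ⇒ nknnnkknCnk ⇒ nknnnkknnnk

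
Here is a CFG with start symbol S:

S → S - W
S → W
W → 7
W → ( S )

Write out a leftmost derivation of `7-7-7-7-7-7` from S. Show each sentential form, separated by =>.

S => S-W   [S → S - W]
S-W => S-W-W   [S → S - W]
S-W-W => S-W-W-W   [S → S - W]
S-W-W-W => S-W-W-W-W   [S → S - W]
S-W-W-W-W => S-W-W-W-W-W   [S → S - W]
S-W-W-W-W-W => W-W-W-W-W-W   [S → W]
W-W-W-W-W-W => 7-W-W-W-W-W   [W → 7]
7-W-W-W-W-W => 7-7-W-W-W-W   [W → 7]
7-7-W-W-W-W => 7-7-7-W-W-W   [W → 7]
7-7-7-W-W-W => 7-7-7-7-W-W   [W → 7]
7-7-7-7-W-W => 7-7-7-7-7-W   [W → 7]
7-7-7-7-7-W => 7-7-7-7-7-7   [W → 7]

S=>S-W=>S-W-W=>S-W-W-W=>S-W-W-W-W=>S-W-W-W-W-W=>W-W-W-W-W-W=>7-W-W-W-W-W=>7-7-W-W-W-W=>7-7-7-W-W-W=>7-7-7-7-W-W=>7-7-7-7-7-W=>7-7-7-7-7-7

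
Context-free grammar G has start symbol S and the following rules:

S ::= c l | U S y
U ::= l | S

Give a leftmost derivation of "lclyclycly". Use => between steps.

S => USy => SSy => USySy => SSySy => USySySy => lSySySy => lclySySy => lclyclySy => lclyclycly

S => USy   [S ::= U S y]
USy => SSy   [U ::= S]
SSy => USySy   [S ::= U S y]
USySy => SSySy   [U ::= S]
SSySy => USySySy   [S ::= U S y]
USySySy => lSySySy   [U ::= l]
lSySySy => lclySySy   [S ::= c l]
lclySySy => lclyclySy   [S ::= c l]
lclyclySy => lclyclycly   [S ::= c l]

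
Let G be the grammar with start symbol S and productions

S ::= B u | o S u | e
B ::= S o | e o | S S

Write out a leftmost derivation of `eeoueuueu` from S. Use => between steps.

S => Bu   [S ::= B u]
Bu => SSu   [B ::= S S]
SSu => BuSu   [S ::= B u]
BuSu => SSuSu   [B ::= S S]
SSuSu => eSuSu   [S ::= e]
eSuSu => eBuuSu   [S ::= B u]
eBuuSu => eSSuuSu   [B ::= S S]
eSSuuSu => eBuSuuSu   [S ::= B u]
eBuSuuSu => eSouSuuSu   [B ::= S o]
eSouSuuSu => eeouSuuSu   [S ::= e]
eeouSuuSu => eeoueuuSu   [S ::= e]
eeoueuuSu => eeoueuueu   [S ::= e]

S => Bu => SSu => BuSu => SSuSu => eSuSu => eBuuSu => eSSuuSu => eBuSuuSu => eSouSuuSu => eeouSuuSu => eeoueuuSu => eeoueuueu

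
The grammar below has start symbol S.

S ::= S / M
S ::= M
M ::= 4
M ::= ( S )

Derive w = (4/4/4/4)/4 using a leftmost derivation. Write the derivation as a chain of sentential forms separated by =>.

S => S/M   [S ::= S / M]
S/M => M/M   [S ::= M]
M/M => (S)/M   [M ::= ( S )]
(S)/M => (S/M)/M   [S ::= S / M]
(S/M)/M => (S/M/M)/M   [S ::= S / M]
(S/M/M)/M => (S/M/M/M)/M   [S ::= S / M]
(S/M/M/M)/M => (M/M/M/M)/M   [S ::= M]
(M/M/M/M)/M => (4/M/M/M)/M   [M ::= 4]
(4/M/M/M)/M => (4/4/M/M)/M   [M ::= 4]
(4/4/M/M)/M => (4/4/4/M)/M   [M ::= 4]
(4/4/4/M)/M => (4/4/4/4)/M   [M ::= 4]
(4/4/4/4)/M => (4/4/4/4)/4   [M ::= 4]

S=>S/M=>M/M=>(S)/M=>(S/M)/M=>(S/M/M)/M=>(S/M/M/M)/M=>(M/M/M/M)/M=>(4/M/M/M)/M=>(4/4/M/M)/M=>(4/4/4/M)/M=>(4/4/4/4)/M=>(4/4/4/4)/4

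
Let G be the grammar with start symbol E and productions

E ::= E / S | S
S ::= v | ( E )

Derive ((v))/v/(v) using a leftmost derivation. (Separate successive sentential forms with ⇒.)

E ⇒ E/S   [E ::= E / S]
E/S ⇒ E/S/S   [E ::= E / S]
E/S/S ⇒ S/S/S   [E ::= S]
S/S/S ⇒ (E)/S/S   [S ::= ( E )]
(E)/S/S ⇒ (S)/S/S   [E ::= S]
(S)/S/S ⇒ ((E))/S/S   [S ::= ( E )]
((E))/S/S ⇒ ((S))/S/S   [E ::= S]
((S))/S/S ⇒ ((v))/S/S   [S ::= v]
((v))/S/S ⇒ ((v))/v/S   [S ::= v]
((v))/v/S ⇒ ((v))/v/(E)   [S ::= ( E )]
((v))/v/(E) ⇒ ((v))/v/(S)   [E ::= S]
((v))/v/(S) ⇒ ((v))/v/(v)   [S ::= v]

E ⇒ E/S ⇒ E/S/S ⇒ S/S/S ⇒ (E)/S/S ⇒ (S)/S/S ⇒ ((E))/S/S ⇒ ((S))/S/S ⇒ ((v))/S/S ⇒ ((v))/v/S ⇒ ((v))/v/(E) ⇒ ((v))/v/(S) ⇒ ((v))/v/(v)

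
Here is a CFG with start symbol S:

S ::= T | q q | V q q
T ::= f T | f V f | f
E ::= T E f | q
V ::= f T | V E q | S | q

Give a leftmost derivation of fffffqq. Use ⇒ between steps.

S ⇒ Vqq ⇒ fTqq ⇒ ffVfqq ⇒ fffTfqq ⇒ fffffqq

S ⇒ Vqq   [S ::= V q q]
Vqq ⇒ fTqq   [V ::= f T]
fTqq ⇒ ffVfqq   [T ::= f V f]
ffVfqq ⇒ fffTfqq   [V ::= f T]
fffTfqq ⇒ fffffqq   [T ::= f]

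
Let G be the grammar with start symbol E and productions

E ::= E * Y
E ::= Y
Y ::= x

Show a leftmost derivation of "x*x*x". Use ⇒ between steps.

E⇒E*Y⇒E*Y*Y⇒Y*Y*Y⇒x*Y*Y⇒x*x*Y⇒x*x*x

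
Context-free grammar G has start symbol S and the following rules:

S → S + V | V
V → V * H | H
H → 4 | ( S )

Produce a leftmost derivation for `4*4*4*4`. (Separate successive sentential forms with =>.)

S => V   [S → V]
V => V*H   [V → V * H]
V*H => V*H*H   [V → V * H]
V*H*H => V*H*H*H   [V → V * H]
V*H*H*H => H*H*H*H   [V → H]
H*H*H*H => 4*H*H*H   [H → 4]
4*H*H*H => 4*4*H*H   [H → 4]
4*4*H*H => 4*4*4*H   [H → 4]
4*4*4*H => 4*4*4*4   [H → 4]

S => V => V*H => V*H*H => V*H*H*H => H*H*H*H => 4*H*H*H => 4*4*H*H => 4*4*4*H => 4*4*4*4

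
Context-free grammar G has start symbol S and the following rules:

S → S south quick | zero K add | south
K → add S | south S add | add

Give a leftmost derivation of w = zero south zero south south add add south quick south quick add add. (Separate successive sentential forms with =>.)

S => zero K add => zero south S add add => zero south S south quick add add => zero south S south quick south quick add add => zero south zero K add south quick south quick add add => zero south zero south S add add south quick south quick add add => zero south zero south south add add south quick south quick add add

S => zero K add   [S → zero K add]
zero K add => zero south S add add   [K → south S add]
zero south S add add => zero south S south quick add add   [S → S south quick]
zero south S south quick add add => zero south S south quick south quick add add   [S → S south quick]
zero south S south quick south quick add add => zero south zero K add south quick south quick add add   [S → zero K add]
zero south zero K add south quick south quick add add => zero south zero south S add add south quick south quick add add   [K → south S add]
zero south zero south S add add south quick south quick add add => zero south zero south south add add south quick south quick add add   [S → south]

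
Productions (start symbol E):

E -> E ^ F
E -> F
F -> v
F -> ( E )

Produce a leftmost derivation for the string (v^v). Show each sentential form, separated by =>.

E => F => (E) => (E^F) => (F^F) => (v^F) => (v^v)

E => F   [E -> F]
F => (E)   [F -> ( E )]
(E) => (E^F)   [E -> E ^ F]
(E^F) => (F^F)   [E -> F]
(F^F) => (v^F)   [F -> v]
(v^F) => (v^v)   [F -> v]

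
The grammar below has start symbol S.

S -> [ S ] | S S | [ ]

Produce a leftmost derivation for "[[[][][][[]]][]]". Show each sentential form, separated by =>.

S => [S] => [SS] => [[S]S] => [[SS]S] => [[[]S]S] => [[[]SS]S] => [[[]SSS]S] => [[[][]SS]S] => [[[][][]S]S] => [[[][][][S]]S] => [[[][][][[]]]S] => [[[][][][[]]][]]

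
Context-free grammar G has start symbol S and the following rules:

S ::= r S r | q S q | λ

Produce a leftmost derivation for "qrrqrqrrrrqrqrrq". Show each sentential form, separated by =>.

S => qSq   [S ::= q S q]
qSq => qrSrq   [S ::= r S r]
qrSrq => qrrSrrq   [S ::= r S r]
qrrSrrq => qrrqSqrrq   [S ::= q S q]
qrrqSqrrq => qrrqrSrqrrq   [S ::= r S r]
qrrqrSrqrrq => qrrqrqSqrqrrq   [S ::= q S q]
qrrqrqSqrqrrq => qrrqrqrSrqrqrrq   [S ::= r S r]
qrrqrqrSrqrqrrq => qrrqrqrrSrrqrqrrq   [S ::= r S r]
qrrqrqrrSrrqrqrrq => qrrqrqrrrrqrqrrq   [S ::= λ]

S => qSq => qrSrq => qrrSrrq => qrrqSqrrq => qrrqrSrqrrq => qrrqrqSqrqrrq => qrrqrqrSrqrqrrq => qrrqrqrrSrrqrqrrq => qrrqrqrrrrqrqrrq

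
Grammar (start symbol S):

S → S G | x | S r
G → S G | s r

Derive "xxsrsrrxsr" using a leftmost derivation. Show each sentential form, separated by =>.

S => SG   [S → S G]
SG => SrG   [S → S r]
SrG => SGrG   [S → S G]
SGrG => xGrG   [S → x]
xGrG => xSGrG   [G → S G]
xSGrG => xSGGrG   [S → S G]
xSGGrG => xxGGrG   [S → x]
xxGGrG => xxsrGrG   [G → s r]
xxsrGrG => xxsrsrrG   [G → s r]
xxsrsrrG => xxsrsrrSG   [G → S G]
xxsrsrrSG => xxsrsrrxG   [S → x]
xxsrsrrxG => xxsrsrrxsr   [G → s r]

S => SG => SrG => SGrG => xGrG => xSGrG => xSGGrG => xxGGrG => xxsrGrG => xxsrsrrG => xxsrsrrSG => xxsrsrrxG => xxsrsrrxsr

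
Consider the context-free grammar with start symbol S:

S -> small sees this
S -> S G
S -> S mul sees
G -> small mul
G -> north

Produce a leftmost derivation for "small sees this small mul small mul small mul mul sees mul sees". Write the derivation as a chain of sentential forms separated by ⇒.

S ⇒ S mul sees   [S -> S mul sees]
S mul sees ⇒ S mul sees mul sees   [S -> S mul sees]
S mul sees mul sees ⇒ S G mul sees mul sees   [S -> S G]
S G mul sees mul sees ⇒ S G G mul sees mul sees   [S -> S G]
S G G mul sees mul sees ⇒ S G G G mul sees mul sees   [S -> S G]
S G G G mul sees mul sees ⇒ small sees this G G G mul sees mul sees   [S -> small sees this]
small sees this G G G mul sees mul sees ⇒ small sees this small mul G G mul sees mul sees   [G -> small mul]
small sees this small mul G G mul sees mul sees ⇒ small sees this small mul small mul G mul sees mul sees   [G -> small mul]
small sees this small mul small mul G mul sees mul sees ⇒ small sees this small mul small mul small mul mul sees mul sees   [G -> small mul]

S ⇒ S mul sees ⇒ S mul sees mul sees ⇒ S G mul sees mul sees ⇒ S G G mul sees mul sees ⇒ S G G G mul sees mul sees ⇒ small sees this G G G mul sees mul sees ⇒ small sees this small mul G G mul sees mul sees ⇒ small sees this small mul small mul G mul sees mul sees ⇒ small sees this small mul small mul small mul mul sees mul sees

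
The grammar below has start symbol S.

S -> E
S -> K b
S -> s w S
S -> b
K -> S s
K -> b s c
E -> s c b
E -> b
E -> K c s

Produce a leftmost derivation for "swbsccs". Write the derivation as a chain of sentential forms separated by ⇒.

S ⇒ swS   [S -> s w S]
swS ⇒ swE   [S -> E]
swE ⇒ swKcs   [E -> K c s]
swKcs ⇒ swbsccs   [K -> b s c]

S ⇒ swS ⇒ swE ⇒ swKcs ⇒ swbsccs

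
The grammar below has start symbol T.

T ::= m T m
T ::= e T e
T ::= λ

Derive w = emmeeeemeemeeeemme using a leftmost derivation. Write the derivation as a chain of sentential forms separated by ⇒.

T ⇒ eTe   [T ::= e T e]
eTe ⇒ emTme   [T ::= m T m]
emTme ⇒ emmTmme   [T ::= m T m]
emmTmme ⇒ emmeTemme   [T ::= e T e]
emmeTemme ⇒ emmeeTeemme   [T ::= e T e]
emmeeTeemme ⇒ emmeeeTeeemme   [T ::= e T e]
emmeeeTeeemme ⇒ emmeeeeTeeeemme   [T ::= e T e]
emmeeeeTeeeemme ⇒ emmeeeemTmeeeemme   [T ::= m T m]
emmeeeemTmeeeemme ⇒ emmeeeemeTemeeeemme   [T ::= e T e]
emmeeeemeTemeeeemme ⇒ emmeeeemeemeeeemme   [T ::= λ]

T ⇒ eTe ⇒ emTme ⇒ emmTmme ⇒ emmeTemme ⇒ emmeeTeemme ⇒ emmeeeTeeemme ⇒ emmeeeeTeeeemme ⇒ emmeeeemTmeeeemme ⇒ emmeeeemeTemeeeemme ⇒ emmeeeemeemeeeemme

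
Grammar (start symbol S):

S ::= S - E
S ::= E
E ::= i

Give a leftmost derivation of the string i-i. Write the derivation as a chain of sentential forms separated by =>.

S => S-E   [S ::= S - E]
S-E => E-E   [S ::= E]
E-E => i-E   [E ::= i]
i-E => i-i   [E ::= i]

S => S-E => E-E => i-E => i-i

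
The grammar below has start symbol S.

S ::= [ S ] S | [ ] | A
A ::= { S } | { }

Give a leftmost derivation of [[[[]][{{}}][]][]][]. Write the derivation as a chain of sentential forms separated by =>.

S=>[S]S=>[[S]S]S=>[[[S]S]S]S=>[[[[]]S]S]S=>[[[[]][S]S]S]S=>[[[[]][A]S]S]S=>[[[[]][{S}]S]S]S=>[[[[]][{A}]S]S]S=>[[[[]][{{}}]S]S]S=>[[[[]][{{}}][]]S]S=>[[[[]][{{}}][]][]]S=>[[[[]][{{}}][]][]][]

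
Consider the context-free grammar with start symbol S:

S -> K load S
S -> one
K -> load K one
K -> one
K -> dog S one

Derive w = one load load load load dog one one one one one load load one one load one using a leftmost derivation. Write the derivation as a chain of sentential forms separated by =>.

S => K load S => one load S => one load K load S => one load load K one load S => one load load load K one one load S => one load load load load K one one one load S => one load load load load dog S one one one one load S => one load load load load dog one one one one one load S => one load load load load dog one one one one one load K load S => one load load load load dog one one one one one load load K one load S => one load load load load dog one one one one one load load one one load S => one load load load load dog one one one one one load load one one load one

S => K load S   [S -> K load S]
K load S => one load S   [K -> one]
one load S => one load K load S   [S -> K load S]
one load K load S => one load load K one load S   [K -> load K one]
one load load K one load S => one load load load K one one load S   [K -> load K one]
one load load load K one one load S => one load load load load K one one one load S   [K -> load K one]
one load load load load K one one one load S => one load load load load dog S one one one one load S   [K -> dog S one]
one load load load load dog S one one one one load S => one load load load load dog one one one one one load S   [S -> one]
one load load load load dog one one one one one load S => one load load load load dog one one one one one load K load S   [S -> K load S]
one load load load load dog one one one one one load K load S => one load load load load dog one one one one one load load K one load S   [K -> load K one]
one load load load load dog one one one one one load load K one load S => one load load load load dog one one one one one load load one one load S   [K -> one]
one load load load load dog one one one one one load load one one load S => one load load load load dog one one one one one load load one one load one   [S -> one]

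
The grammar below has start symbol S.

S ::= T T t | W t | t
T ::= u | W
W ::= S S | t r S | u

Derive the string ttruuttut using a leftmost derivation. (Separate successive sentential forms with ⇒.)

S ⇒ TTt   [S ::= T T t]
TTt ⇒ WTt   [T ::= W]
WTt ⇒ SSTt   [W ::= S S]
SSTt ⇒ tSTt   [S ::= t]
tSTt ⇒ tWtTt   [S ::= W t]
tWtTt ⇒ ttrStTt   [W ::= t r S]
ttrStTt ⇒ ttrTTttTt   [S ::= T T t]
ttrTTttTt ⇒ ttruTttTt   [T ::= u]
ttruTttTt ⇒ ttruuttTt   [T ::= u]
ttruuttTt ⇒ ttruuttut   [T ::= u]

S ⇒ TTt ⇒ WTt ⇒ SSTt ⇒ tSTt ⇒ tWtTt ⇒ ttrStTt ⇒ ttrTTttTt ⇒ ttruTttTt ⇒ ttruuttTt ⇒ ttruuttut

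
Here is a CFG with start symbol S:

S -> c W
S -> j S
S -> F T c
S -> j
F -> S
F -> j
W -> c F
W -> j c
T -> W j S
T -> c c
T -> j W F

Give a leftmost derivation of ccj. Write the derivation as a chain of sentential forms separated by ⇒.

S ⇒ cW ⇒ ccF ⇒ ccj

S ⇒ cW   [S -> c W]
cW ⇒ ccF   [W -> c F]
ccF ⇒ ccj   [F -> j]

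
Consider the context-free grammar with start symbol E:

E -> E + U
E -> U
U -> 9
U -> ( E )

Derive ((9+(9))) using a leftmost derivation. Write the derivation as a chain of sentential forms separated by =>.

E => U => (E) => (U) => ((E)) => ((E+U)) => ((U+U)) => ((9+U)) => ((9+(E))) => ((9+(U))) => ((9+(9)))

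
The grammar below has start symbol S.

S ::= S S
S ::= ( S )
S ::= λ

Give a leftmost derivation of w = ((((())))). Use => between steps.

S=>(S)=>((S))=>(((S)))=>((((S))))=>(((((S)))))=>((((()))))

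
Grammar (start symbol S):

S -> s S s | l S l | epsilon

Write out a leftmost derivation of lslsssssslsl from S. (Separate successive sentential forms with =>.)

S => lSl => lsSsl => lslSlsl => lslsSslsl => lslssSsslsl => lslsssSssslsl => lslsssssslsl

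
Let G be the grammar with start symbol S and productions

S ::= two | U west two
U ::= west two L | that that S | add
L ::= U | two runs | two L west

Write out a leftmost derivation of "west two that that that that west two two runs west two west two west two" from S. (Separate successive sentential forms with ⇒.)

S ⇒ U west two   [S ::= U west two]
U west two ⇒ west two L west two   [U ::= west two L]
west two L west two ⇒ west two U west two   [L ::= U]
west two U west two ⇒ west two that that S west two   [U ::= that that S]
west two that that S west two ⇒ west two that that U west two west two   [S ::= U west two]
west two that that U west two west two ⇒ west two that that that that S west two west two   [U ::= that that S]
west two that that that that S west two west two ⇒ west two that that that that U west two west two west two   [S ::= U west two]
west two that that that that U west two west two west two ⇒ west two that that that that west two L west two west two west two   [U ::= west two L]
west two that that that that west two L west two west two west two ⇒ west two that that that that west two two runs west two west two west two   [L ::= two runs]

S ⇒ U west two ⇒ west two L west two ⇒ west two U west two ⇒ west two that that S west two ⇒ west two that that U west two west two ⇒ west two that that that that S west two west two ⇒ west two that that that that U west two west two west two ⇒ west two that that that that west two L west two west two west two ⇒ west two that that that that west two two runs west two west two west two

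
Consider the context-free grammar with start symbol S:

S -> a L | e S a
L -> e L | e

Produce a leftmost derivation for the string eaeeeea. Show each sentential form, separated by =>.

S=>eSa=>eaLa=>eaeLa=>eaeeLa=>eaeeeLa=>eaeeeea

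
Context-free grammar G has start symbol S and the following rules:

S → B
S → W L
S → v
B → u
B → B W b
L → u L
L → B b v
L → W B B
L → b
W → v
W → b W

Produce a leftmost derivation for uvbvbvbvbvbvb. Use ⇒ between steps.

S ⇒ B ⇒ BWb ⇒ BWbWb ⇒ BWbWbWb ⇒ BWbWbWbWb ⇒ BWbWbWbWbWb ⇒ BWbWbWbWbWbWb ⇒ uWbWbWbWbWbWb ⇒ uvbWbWbWbWbWb ⇒ uvbvbWbWbWbWb ⇒ uvbvbvbWbWbWb ⇒ uvbvbvbvbWbWb ⇒ uvbvbvbvbvbWb ⇒ uvbvbvbvbvbvb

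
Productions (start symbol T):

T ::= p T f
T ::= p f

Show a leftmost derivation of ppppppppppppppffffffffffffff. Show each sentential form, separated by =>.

T => pTf   [T ::= p T f]
pTf => ppTff   [T ::= p T f]
ppTff => pppTfff   [T ::= p T f]
pppTfff => ppppTffff   [T ::= p T f]
ppppTffff => pppppTfffff   [T ::= p T f]
pppppTfffff => ppppppTffffff   [T ::= p T f]
ppppppTffffff => pppppppTfffffff   [T ::= p T f]
pppppppTfffffff => ppppppppTffffffff   [T ::= p T f]
ppppppppTffffffff => pppppppppTfffffffff   [T ::= p T f]
pppppppppTfffffffff => ppppppppppTffffffffff   [T ::= p T f]
ppppppppppTffffffffff => pppppppppppTfffffffffff   [T ::= p T f]
pppppppppppTfffffffffff => ppppppppppppTffffffffffff   [T ::= p T f]
ppppppppppppTffffffffffff => pppppppppppppTfffffffffffff   [T ::= p T f]
pppppppppppppTfffffffffffff => ppppppppppppppffffffffffffff   [T ::= p f]

T => pTf => ppTff => pppTfff => ppppTffff => pppppTfffff => ppppppTffffff => pppppppTfffffff => ppppppppTffffffff => pppppppppTfffffffff => ppppppppppTffffffffff => pppppppppppTfffffffffff => ppppppppppppTffffffffffff => pppppppppppppTfffffffffffff => ppppppppppppppffffffffffffff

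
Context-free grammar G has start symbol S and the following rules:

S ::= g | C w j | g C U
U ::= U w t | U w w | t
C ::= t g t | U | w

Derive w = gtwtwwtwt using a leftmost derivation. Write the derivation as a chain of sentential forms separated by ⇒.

S ⇒ gCU   [S ::= g C U]
gCU ⇒ gUU   [C ::= U]
gUU ⇒ gUwwU   [U ::= U w w]
gUwwU ⇒ gUwtwwU   [U ::= U w t]
gUwtwwU ⇒ gtwtwwU   [U ::= t]
gtwtwwU ⇒ gtwtwwUwt   [U ::= U w t]
gtwtwwUwt ⇒ gtwtwwtwt   [U ::= t]

S ⇒ gCU ⇒ gUU ⇒ gUwwU ⇒ gUwtwwU ⇒ gtwtwwU ⇒ gtwtwwUwt ⇒ gtwtwwtwt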